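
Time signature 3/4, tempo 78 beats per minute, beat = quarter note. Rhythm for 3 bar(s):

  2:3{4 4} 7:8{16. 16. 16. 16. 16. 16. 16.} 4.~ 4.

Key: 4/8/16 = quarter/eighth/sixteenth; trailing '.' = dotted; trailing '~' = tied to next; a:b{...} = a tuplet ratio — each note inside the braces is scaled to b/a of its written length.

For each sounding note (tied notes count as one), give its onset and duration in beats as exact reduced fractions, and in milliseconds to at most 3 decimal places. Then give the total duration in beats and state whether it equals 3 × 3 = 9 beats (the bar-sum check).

1) 0.0ms=0b +1153.846ms=3/2b
2) 1153.846ms=3/2b +1153.846ms=3/2b
3) 2307.692ms=3b +329.67ms=3/7b
4) 2637.363ms=24/7b +329.67ms=3/7b
5) 2967.033ms=27/7b +329.67ms=3/7b
6) 3296.703ms=30/7b +329.67ms=3/7b
7) 3626.374ms=33/7b +329.67ms=3/7b
8) 3956.044ms=36/7b +329.67ms=3/7b
9) 4285.714ms=39/7b +329.67ms=3/7b
10) 4615.385ms=6b +2307.692ms=3b
Σ=9b of 9 (78bpm 3/4) — PASS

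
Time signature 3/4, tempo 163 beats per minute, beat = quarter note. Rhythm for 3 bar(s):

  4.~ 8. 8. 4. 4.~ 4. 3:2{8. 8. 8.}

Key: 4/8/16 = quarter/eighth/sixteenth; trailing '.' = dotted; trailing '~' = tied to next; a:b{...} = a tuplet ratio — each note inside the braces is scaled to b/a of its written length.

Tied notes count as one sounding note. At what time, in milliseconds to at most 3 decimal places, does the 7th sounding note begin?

note 7 onset = 17/2b = 3128.834ms

1. 0.0ms @ 0 + 828.221ms (9/4)
2. 828.221ms @ 9/4 + 276.074ms (3/4)
3. 1104.294ms @ 3 + 552.147ms (3/2)
4. 1656.442ms @ 9/2 + 1104.294ms (3)
5. 2760.736ms @ 15/2 + 184.049ms (1/2)
6. 2944.785ms @ 8 + 184.049ms (1/2)
7. 3128.834ms @ 17/2 + 184.049ms (1/2)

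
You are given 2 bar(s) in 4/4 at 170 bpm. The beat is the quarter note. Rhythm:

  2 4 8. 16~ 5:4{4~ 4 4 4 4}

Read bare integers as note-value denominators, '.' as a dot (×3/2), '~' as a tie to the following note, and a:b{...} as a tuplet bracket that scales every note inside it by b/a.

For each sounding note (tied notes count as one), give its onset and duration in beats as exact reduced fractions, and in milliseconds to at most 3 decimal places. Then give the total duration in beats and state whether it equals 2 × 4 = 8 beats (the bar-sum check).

1) 0.0ms=0b +705.882ms=2b
2) 705.882ms=2b +352.941ms=1b
3) 1058.824ms=3b +264.706ms=3/4b
4) 1323.529ms=15/4b +652.941ms=37/20b
5) 1976.471ms=28/5b +282.353ms=4/5b
6) 2258.824ms=32/5b +282.353ms=4/5b
7) 2541.176ms=36/5b +282.353ms=4/5b
Σ=8b of 8 (170bpm 4/4) — PASS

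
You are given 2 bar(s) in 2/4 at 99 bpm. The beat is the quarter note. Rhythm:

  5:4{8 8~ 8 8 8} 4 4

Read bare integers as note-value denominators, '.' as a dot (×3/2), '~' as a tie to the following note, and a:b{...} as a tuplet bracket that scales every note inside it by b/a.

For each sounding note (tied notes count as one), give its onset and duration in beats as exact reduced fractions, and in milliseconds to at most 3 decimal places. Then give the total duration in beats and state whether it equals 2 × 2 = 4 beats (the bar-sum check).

1) 0.0ms=0b +242.424ms=2/5b
2) 242.424ms=2/5b +484.848ms=4/5b
3) 727.273ms=6/5b +242.424ms=2/5b
4) 969.697ms=8/5b +242.424ms=2/5b
5) 1212.121ms=2b +606.061ms=1b
6) 1818.182ms=3b +606.061ms=1b
Σ=4b of 4 (99bpm 2/4) — PASS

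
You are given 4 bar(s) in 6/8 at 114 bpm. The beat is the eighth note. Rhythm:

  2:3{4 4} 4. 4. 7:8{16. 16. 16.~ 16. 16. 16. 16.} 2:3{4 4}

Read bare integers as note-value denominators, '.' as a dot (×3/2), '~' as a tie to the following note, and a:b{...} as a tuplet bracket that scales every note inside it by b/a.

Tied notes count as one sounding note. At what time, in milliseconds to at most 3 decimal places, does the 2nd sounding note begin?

1. 0.0ms @ 0 + 1578.947ms (3)
2. 1578.947ms @ 3 + 1578.947ms (3)
3. 3157.895ms @ 6 + 1578.947ms (3)
4. 4736.842ms @ 9 + 1578.947ms (3)
5. 6315.789ms @ 12 + 451.128ms (6/7)
6. 6766.917ms @ 90/7 + 451.128ms (6/7)
7. 7218.045ms @ 96/7 + 902.256ms (12/7)
8. 8120.301ms @ 108/7 + 451.128ms (6/7)
9. 8571.429ms @ 114/7 + 451.128ms (6/7)
10. 9022.556ms @ 120/7 + 451.128ms (6/7)
11. 9473.684ms @ 18 + 1578.947ms (3)
12. 11052.632ms @ 21 + 1578.947ms (3)

note 2 onset = 3b = 1578.947ms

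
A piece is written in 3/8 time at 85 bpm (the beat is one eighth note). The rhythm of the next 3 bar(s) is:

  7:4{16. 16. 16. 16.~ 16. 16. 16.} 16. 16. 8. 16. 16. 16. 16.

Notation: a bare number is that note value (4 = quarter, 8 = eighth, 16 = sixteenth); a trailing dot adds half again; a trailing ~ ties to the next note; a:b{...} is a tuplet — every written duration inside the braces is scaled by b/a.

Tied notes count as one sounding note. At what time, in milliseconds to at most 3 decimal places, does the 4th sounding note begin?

1. 0.0ms @ 0 + 302.521ms (3/7)
2. 302.521ms @ 3/7 + 302.521ms (3/7)
3. 605.042ms @ 6/7 + 302.521ms (3/7)
4. 907.563ms @ 9/7 + 605.042ms (6/7)
5. 1512.605ms @ 15/7 + 302.521ms (3/7)
6. 1815.126ms @ 18/7 + 302.521ms (3/7)
7. 2117.647ms @ 3 + 529.412ms (3/4)
8. 2647.059ms @ 15/4 + 529.412ms (3/4)
9. 3176.471ms @ 9/2 + 1058.824ms (3/2)
10. 4235.294ms @ 6 + 529.412ms (3/4)
11. 4764.706ms @ 27/4 + 529.412ms (3/4)
12. 5294.118ms @ 15/2 + 529.412ms (3/4)
13. 5823.529ms @ 33/4 + 529.412ms (3/4)

note 4 onset = 9/7b = 907.563ms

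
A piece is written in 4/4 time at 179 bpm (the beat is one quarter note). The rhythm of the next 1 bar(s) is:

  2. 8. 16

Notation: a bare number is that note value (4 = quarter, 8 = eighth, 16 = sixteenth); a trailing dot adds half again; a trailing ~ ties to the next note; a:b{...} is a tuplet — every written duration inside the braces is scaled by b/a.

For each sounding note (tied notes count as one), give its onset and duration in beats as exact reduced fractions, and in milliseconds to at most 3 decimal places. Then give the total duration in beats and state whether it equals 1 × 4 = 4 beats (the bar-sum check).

1) 0.0ms=0b +1005.587ms=3b
2) 1005.587ms=3b +251.397ms=3/4b
3) 1256.983ms=15/4b +83.799ms=1/4b
Σ=4b of 4 (179bpm 4/4) — PASS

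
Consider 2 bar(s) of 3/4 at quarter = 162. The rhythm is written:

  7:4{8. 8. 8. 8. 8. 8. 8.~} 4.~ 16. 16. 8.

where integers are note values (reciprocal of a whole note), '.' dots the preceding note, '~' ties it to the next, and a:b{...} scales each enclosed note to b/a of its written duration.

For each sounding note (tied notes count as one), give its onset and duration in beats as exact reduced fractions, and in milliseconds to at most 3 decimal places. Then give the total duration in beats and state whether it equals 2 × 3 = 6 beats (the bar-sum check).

1) 0.0ms=0b +158.73ms=3/7b
2) 158.73ms=3/7b +158.73ms=3/7b
3) 317.46ms=6/7b +158.73ms=3/7b
4) 476.19ms=9/7b +158.73ms=3/7b
5) 634.921ms=12/7b +158.73ms=3/7b
6) 793.651ms=15/7b +158.73ms=3/7b
7) 952.381ms=18/7b +853.175ms=129/56b
8) 1805.556ms=39/8b +138.889ms=3/8b
9) 1944.444ms=21/4b +277.778ms=3/4b
Σ=6b of 6 (162bpm 3/4) — PASS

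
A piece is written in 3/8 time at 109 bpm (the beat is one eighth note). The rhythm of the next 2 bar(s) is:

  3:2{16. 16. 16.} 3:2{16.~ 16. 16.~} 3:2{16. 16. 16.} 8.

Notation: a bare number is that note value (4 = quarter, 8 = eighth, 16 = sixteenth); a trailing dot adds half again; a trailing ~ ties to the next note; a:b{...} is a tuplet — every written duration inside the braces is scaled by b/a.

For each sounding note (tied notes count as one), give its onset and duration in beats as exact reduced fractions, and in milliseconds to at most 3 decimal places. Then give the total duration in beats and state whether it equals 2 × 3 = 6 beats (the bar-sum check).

1) 0.0ms=0b +275.229ms=1/2b
2) 275.229ms=1/2b +275.229ms=1/2b
3) 550.459ms=1b +275.229ms=1/2b
4) 825.688ms=3/2b +550.459ms=1b
5) 1376.147ms=5/2b +550.459ms=1b
6) 1926.606ms=7/2b +275.229ms=1/2b
7) 2201.835ms=4b +275.229ms=1/2b
8) 2477.064ms=9/2b +825.688ms=3/2b
Σ=6b of 6 (109bpm 3/8) — PASS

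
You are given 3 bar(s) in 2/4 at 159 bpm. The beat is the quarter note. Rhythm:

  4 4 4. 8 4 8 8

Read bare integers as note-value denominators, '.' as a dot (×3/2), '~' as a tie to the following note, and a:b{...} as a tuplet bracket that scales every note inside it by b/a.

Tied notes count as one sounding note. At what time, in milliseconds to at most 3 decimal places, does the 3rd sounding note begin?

1. 0.0ms @ 0 + 377.358ms (1)
2. 377.358ms @ 1 + 377.358ms (1)
3. 754.717ms @ 2 + 566.038ms (3/2)
4. 1320.755ms @ 7/2 + 188.679ms (1/2)
5. 1509.434ms @ 4 + 377.358ms (1)
6. 1886.792ms @ 5 + 188.679ms (1/2)
7. 2075.472ms @ 11/2 + 188.679ms (1/2)

note 3 onset = 2b = 754.717ms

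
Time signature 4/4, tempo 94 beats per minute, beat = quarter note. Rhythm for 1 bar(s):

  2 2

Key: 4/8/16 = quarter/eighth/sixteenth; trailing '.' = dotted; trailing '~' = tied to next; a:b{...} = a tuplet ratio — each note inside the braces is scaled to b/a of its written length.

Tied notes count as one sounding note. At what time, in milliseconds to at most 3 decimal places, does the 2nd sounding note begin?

note 2 onset = 2b = 1276.596ms

1. 0.0ms @ 0 + 1276.596ms (2)
2. 1276.596ms @ 2 + 1276.596ms (2)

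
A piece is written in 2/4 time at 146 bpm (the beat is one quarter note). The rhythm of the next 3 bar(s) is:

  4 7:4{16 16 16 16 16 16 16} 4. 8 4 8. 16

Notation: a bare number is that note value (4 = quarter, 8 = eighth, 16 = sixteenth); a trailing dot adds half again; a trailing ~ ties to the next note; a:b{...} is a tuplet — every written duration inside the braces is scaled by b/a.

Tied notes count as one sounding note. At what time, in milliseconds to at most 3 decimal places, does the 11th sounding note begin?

note 11 onset = 4b = 1643.836ms

1. 0.0ms @ 0 + 410.959ms (1)
2. 410.959ms @ 1 + 58.708ms (1/7)
3. 469.667ms @ 8/7 + 58.708ms (1/7)
4. 528.376ms @ 9/7 + 58.708ms (1/7)
5. 587.084ms @ 10/7 + 58.708ms (1/7)
6. 645.793ms @ 11/7 + 58.708ms (1/7)
7. 704.501ms @ 12/7 + 58.708ms (1/7)
8. 763.209ms @ 13/7 + 58.708ms (1/7)
9. 821.918ms @ 2 + 616.438ms (3/2)
10. 1438.356ms @ 7/2 + 205.479ms (1/2)
11. 1643.836ms @ 4 + 410.959ms (1)
12. 2054.795ms @ 5 + 308.219ms (3/4)
13. 2363.014ms @ 23/4 + 102.74ms (1/4)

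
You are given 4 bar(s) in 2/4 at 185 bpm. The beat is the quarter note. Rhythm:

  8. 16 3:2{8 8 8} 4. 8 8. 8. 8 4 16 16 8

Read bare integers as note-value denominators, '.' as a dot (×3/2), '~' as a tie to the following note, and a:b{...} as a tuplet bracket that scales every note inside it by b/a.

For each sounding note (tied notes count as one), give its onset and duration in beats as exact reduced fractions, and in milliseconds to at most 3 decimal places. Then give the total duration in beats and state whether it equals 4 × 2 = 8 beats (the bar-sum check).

1) 0.0ms=0b +243.243ms=3/4b
2) 243.243ms=3/4b +81.081ms=1/4b
3) 324.324ms=1b +108.108ms=1/3b
4) 432.432ms=4/3b +108.108ms=1/3b
5) 540.541ms=5/3b +108.108ms=1/3b
6) 648.649ms=2b +486.486ms=3/2b
7) 1135.135ms=7/2b +162.162ms=1/2b
8) 1297.297ms=4b +243.243ms=3/4b
9) 1540.541ms=19/4b +243.243ms=3/4b
10) 1783.784ms=11/2b +162.162ms=1/2b
11) 1945.946ms=6b +324.324ms=1b
12) 2270.27ms=7b +81.081ms=1/4b
13) 2351.351ms=29/4b +81.081ms=1/4b
14) 2432.432ms=15/2b +162.162ms=1/2b
Σ=8b of 8 (185bpm 2/4) — PASS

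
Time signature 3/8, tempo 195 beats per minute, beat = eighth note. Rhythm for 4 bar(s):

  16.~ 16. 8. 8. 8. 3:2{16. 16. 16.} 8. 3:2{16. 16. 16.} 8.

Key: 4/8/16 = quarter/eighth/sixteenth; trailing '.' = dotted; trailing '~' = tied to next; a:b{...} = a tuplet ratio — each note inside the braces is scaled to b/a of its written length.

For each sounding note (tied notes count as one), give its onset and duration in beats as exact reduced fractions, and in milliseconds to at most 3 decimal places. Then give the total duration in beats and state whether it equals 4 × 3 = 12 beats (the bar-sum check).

1) 0.0ms=0b +461.538ms=3/2b
2) 461.538ms=3/2b +461.538ms=3/2b
3) 923.077ms=3b +461.538ms=3/2b
4) 1384.615ms=9/2b +461.538ms=3/2b
5) 1846.154ms=6b +153.846ms=1/2b
6) 2000.0ms=13/2b +153.846ms=1/2b
7) 2153.846ms=7b +153.846ms=1/2b
8) 2307.692ms=15/2b +461.538ms=3/2b
9) 2769.231ms=9b +153.846ms=1/2b
10) 2923.077ms=19/2b +153.846ms=1/2b
11) 3076.923ms=10b +153.846ms=1/2b
12) 3230.769ms=21/2b +461.538ms=3/2b
Σ=12b of 12 (195bpm 3/8) — PASS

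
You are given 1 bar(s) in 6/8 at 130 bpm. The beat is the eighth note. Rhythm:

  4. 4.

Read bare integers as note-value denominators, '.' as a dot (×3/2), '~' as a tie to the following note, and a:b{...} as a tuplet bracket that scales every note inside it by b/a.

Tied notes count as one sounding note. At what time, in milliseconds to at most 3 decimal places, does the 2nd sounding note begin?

1. 0.0ms @ 0 + 1384.615ms (3)
2. 1384.615ms @ 3 + 1384.615ms (3)

note 2 onset = 3b = 1384.615ms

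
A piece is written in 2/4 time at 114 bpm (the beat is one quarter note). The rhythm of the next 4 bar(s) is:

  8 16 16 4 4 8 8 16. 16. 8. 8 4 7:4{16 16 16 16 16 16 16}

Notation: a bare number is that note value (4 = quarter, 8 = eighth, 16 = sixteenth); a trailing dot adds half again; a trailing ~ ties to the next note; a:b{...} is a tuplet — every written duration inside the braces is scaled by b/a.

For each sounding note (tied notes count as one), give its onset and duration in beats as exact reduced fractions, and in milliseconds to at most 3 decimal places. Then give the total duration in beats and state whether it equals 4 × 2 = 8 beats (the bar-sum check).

1) 0.0ms=0b +263.158ms=1/2b
2) 263.158ms=1/2b +131.579ms=1/4b
3) 394.737ms=3/4b +131.579ms=1/4b
4) 526.316ms=1b +526.316ms=1b
5) 1052.632ms=2b +526.316ms=1b
6) 1578.947ms=3b +263.158ms=1/2b
7) 1842.105ms=7/2b +263.158ms=1/2b
8) 2105.263ms=4b +197.368ms=3/8b
9) 2302.632ms=35/8b +197.368ms=3/8b
10) 2500.0ms=19/4b +394.737ms=3/4b
11) 2894.737ms=11/2b +263.158ms=1/2b
12) 3157.895ms=6b +526.316ms=1b
13) 3684.211ms=7b +75.188ms=1/7b
14) 3759.398ms=50/7b +75.188ms=1/7b
15) 3834.586ms=51/7b +75.188ms=1/7b
16) 3909.774ms=52/7b +75.188ms=1/7b
17) 3984.962ms=53/7b +75.188ms=1/7b
18) 4060.15ms=54/7b +75.188ms=1/7b
19) 4135.338ms=55/7b +75.188ms=1/7b
Σ=8b of 8 (114bpm 2/4) — PASS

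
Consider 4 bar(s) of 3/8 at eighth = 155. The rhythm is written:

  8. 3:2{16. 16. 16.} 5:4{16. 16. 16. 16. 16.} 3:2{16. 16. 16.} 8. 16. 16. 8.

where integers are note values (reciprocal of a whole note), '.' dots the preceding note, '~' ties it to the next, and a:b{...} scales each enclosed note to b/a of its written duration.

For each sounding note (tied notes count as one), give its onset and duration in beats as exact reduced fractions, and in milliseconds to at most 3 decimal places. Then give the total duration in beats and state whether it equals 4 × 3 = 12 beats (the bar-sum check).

1) 0.0ms=0b +580.645ms=3/2b
2) 580.645ms=3/2b +193.548ms=1/2b
3) 774.194ms=2b +193.548ms=1/2b
4) 967.742ms=5/2b +193.548ms=1/2b
5) 1161.29ms=3b +232.258ms=3/5b
6) 1393.548ms=18/5b +232.258ms=3/5b
7) 1625.806ms=21/5b +232.258ms=3/5b
8) 1858.065ms=24/5b +232.258ms=3/5b
9) 2090.323ms=27/5b +232.258ms=3/5b
10) 2322.581ms=6b +193.548ms=1/2b
11) 2516.129ms=13/2b +193.548ms=1/2b
12) 2709.677ms=7b +193.548ms=1/2b
13) 2903.226ms=15/2b +580.645ms=3/2b
14) 3483.871ms=9b +290.323ms=3/4b
15) 3774.194ms=39/4b +290.323ms=3/4b
16) 4064.516ms=21/2b +580.645ms=3/2b
Σ=12b of 12 (155bpm 3/8) — PASS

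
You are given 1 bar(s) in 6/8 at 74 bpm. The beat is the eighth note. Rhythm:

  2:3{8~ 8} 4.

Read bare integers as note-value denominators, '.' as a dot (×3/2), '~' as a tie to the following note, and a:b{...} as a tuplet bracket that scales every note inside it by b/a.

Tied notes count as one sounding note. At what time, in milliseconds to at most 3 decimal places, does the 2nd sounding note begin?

note 2 onset = 3b = 2432.432ms

1. 0.0ms @ 0 + 2432.432ms (3)
2. 2432.432ms @ 3 + 2432.432ms (3)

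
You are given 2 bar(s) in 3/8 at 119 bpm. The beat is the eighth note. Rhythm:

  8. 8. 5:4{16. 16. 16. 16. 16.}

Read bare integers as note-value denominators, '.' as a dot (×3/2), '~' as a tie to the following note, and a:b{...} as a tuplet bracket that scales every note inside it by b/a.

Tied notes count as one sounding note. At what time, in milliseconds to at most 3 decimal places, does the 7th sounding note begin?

note 7 onset = 27/5b = 2722.689ms

1. 0.0ms @ 0 + 756.303ms (3/2)
2. 756.303ms @ 3/2 + 756.303ms (3/2)
3. 1512.605ms @ 3 + 302.521ms (3/5)
4. 1815.126ms @ 18/5 + 302.521ms (3/5)
5. 2117.647ms @ 21/5 + 302.521ms (3/5)
6. 2420.168ms @ 24/5 + 302.521ms (3/5)
7. 2722.689ms @ 27/5 + 302.521ms (3/5)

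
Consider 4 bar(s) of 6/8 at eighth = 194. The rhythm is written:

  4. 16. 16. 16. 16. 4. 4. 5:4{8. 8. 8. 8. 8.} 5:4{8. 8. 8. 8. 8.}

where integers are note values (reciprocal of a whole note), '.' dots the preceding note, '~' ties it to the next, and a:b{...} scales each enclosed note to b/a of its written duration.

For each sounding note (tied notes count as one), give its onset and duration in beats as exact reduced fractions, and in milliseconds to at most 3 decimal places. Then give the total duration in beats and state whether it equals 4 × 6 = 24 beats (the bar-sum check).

1) 0.0ms=0b +927.835ms=3b
2) 927.835ms=3b +231.959ms=3/4b
3) 1159.794ms=15/4b +231.959ms=3/4b
4) 1391.753ms=9/2b +231.959ms=3/4b
5) 1623.711ms=21/4b +231.959ms=3/4b
6) 1855.67ms=6b +927.835ms=3b
7) 2783.505ms=9b +927.835ms=3b
8) 3711.34ms=12b +371.134ms=6/5b
9) 4082.474ms=66/5b +371.134ms=6/5b
10) 4453.608ms=72/5b +371.134ms=6/5b
11) 4824.742ms=78/5b +371.134ms=6/5b
12) 5195.876ms=84/5b +371.134ms=6/5b
13) 5567.01ms=18b +371.134ms=6/5b
14) 5938.144ms=96/5b +371.134ms=6/5b
15) 6309.278ms=102/5b +371.134ms=6/5b
16) 6680.412ms=108/5b +371.134ms=6/5b
17) 7051.546ms=114/5b +371.134ms=6/5b
Σ=24b of 24 (194bpm 6/8) — PASS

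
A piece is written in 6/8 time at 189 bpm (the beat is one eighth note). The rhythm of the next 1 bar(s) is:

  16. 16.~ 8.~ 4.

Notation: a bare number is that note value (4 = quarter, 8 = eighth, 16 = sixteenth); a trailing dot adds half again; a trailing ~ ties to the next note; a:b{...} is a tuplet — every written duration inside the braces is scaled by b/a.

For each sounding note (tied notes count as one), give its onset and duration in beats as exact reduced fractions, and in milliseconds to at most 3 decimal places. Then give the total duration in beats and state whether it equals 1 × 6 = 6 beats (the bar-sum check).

1) 0.0ms=0b +238.095ms=3/4b
2) 238.095ms=3/4b +1666.667ms=21/4b
Σ=6b of 6 (189bpm 6/8) — PASS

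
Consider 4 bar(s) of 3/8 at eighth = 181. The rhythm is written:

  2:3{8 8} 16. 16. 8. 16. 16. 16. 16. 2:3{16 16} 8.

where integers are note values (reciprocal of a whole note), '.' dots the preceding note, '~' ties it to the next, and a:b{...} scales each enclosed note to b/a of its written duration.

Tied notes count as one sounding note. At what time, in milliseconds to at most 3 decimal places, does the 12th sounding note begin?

1. 0.0ms @ 0 + 497.238ms (3/2)
2. 497.238ms @ 3/2 + 497.238ms (3/2)
3. 994.475ms @ 3 + 248.619ms (3/4)
4. 1243.094ms @ 15/4 + 248.619ms (3/4)
5. 1491.713ms @ 9/2 + 497.238ms (3/2)
6. 1988.95ms @ 6 + 248.619ms (3/4)
7. 2237.569ms @ 27/4 + 248.619ms (3/4)
8. 2486.188ms @ 15/2 + 248.619ms (3/4)
9. 2734.807ms @ 33/4 + 248.619ms (3/4)
10. 2983.425ms @ 9 + 248.619ms (3/4)
11. 3232.044ms @ 39/4 + 248.619ms (3/4)
12. 3480.663ms @ 21/2 + 497.238ms (3/2)

note 12 onset = 21/2b = 3480.663ms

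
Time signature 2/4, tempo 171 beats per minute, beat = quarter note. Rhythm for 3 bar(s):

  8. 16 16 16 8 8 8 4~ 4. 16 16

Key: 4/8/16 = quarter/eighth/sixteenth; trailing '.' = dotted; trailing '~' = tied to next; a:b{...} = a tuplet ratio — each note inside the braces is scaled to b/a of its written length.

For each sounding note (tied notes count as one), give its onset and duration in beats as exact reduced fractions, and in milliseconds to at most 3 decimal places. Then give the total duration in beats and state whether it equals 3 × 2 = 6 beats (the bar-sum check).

1) 0.0ms=0b +263.158ms=3/4b
2) 263.158ms=3/4b +87.719ms=1/4b
3) 350.877ms=1b +87.719ms=1/4b
4) 438.596ms=5/4b +87.719ms=1/4b
5) 526.316ms=3/2b +175.439ms=1/2b
6) 701.754ms=2b +175.439ms=1/2b
7) 877.193ms=5/2b +175.439ms=1/2b
8) 1052.632ms=3b +877.193ms=5/2b
9) 1929.825ms=11/2b +87.719ms=1/4b
10) 2017.544ms=23/4b +87.719ms=1/4b
Σ=6b of 6 (171bpm 2/4) — PASS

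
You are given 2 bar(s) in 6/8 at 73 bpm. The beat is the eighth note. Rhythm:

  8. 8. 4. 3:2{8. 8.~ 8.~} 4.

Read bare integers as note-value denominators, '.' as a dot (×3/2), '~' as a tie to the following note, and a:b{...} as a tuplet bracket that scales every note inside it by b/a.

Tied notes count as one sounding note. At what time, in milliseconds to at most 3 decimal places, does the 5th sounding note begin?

1. 0.0ms @ 0 + 1232.877ms (3/2)
2. 1232.877ms @ 3/2 + 1232.877ms (3/2)
3. 2465.753ms @ 3 + 2465.753ms (3)
4. 4931.507ms @ 6 + 821.918ms (1)
5. 5753.425ms @ 7 + 4109.589ms (5)

note 5 onset = 7b = 5753.425ms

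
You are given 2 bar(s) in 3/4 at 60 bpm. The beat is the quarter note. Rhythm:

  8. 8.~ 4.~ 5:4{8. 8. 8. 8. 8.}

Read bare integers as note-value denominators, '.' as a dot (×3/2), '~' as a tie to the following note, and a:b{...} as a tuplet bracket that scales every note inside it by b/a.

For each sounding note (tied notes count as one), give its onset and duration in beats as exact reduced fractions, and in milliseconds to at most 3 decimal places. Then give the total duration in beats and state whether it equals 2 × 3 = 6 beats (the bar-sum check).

1) 0.0ms=0b +750.0ms=3/4b
2) 750.0ms=3/4b +2850.0ms=57/20b
3) 3600.0ms=18/5b +600.0ms=3/5b
4) 4200.0ms=21/5b +600.0ms=3/5b
5) 4800.0ms=24/5b +600.0ms=3/5b
6) 5400.0ms=27/5b +600.0ms=3/5b
Σ=6b of 6 (60bpm 3/4) — PASS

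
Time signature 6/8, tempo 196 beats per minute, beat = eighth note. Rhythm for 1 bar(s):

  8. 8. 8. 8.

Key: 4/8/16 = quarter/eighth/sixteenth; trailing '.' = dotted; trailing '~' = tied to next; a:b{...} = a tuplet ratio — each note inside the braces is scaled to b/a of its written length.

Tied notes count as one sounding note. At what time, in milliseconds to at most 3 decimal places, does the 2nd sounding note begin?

note 2 onset = 3/2b = 459.184ms

1. 0.0ms @ 0 + 459.184ms (3/2)
2. 459.184ms @ 3/2 + 459.184ms (3/2)
3. 918.367ms @ 3 + 459.184ms (3/2)
4. 1377.551ms @ 9/2 + 459.184ms (3/2)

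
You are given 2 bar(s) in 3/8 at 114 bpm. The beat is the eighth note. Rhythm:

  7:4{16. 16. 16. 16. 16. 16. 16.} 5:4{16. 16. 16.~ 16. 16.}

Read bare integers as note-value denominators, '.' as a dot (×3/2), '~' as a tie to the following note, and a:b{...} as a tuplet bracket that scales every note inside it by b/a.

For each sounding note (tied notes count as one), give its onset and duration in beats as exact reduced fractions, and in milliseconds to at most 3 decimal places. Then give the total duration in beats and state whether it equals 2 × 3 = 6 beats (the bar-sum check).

1) 0.0ms=0b +225.564ms=3/7b
2) 225.564ms=3/7b +225.564ms=3/7b
3) 451.128ms=6/7b +225.564ms=3/7b
4) 676.692ms=9/7b +225.564ms=3/7b
5) 902.256ms=12/7b +225.564ms=3/7b
6) 1127.82ms=15/7b +225.564ms=3/7b
7) 1353.383ms=18/7b +225.564ms=3/7b
8) 1578.947ms=3b +315.789ms=3/5b
9) 1894.737ms=18/5b +315.789ms=3/5b
10) 2210.526ms=21/5b +631.579ms=6/5b
11) 2842.105ms=27/5b +315.789ms=3/5b
Σ=6b of 6 (114bpm 3/8) — PASS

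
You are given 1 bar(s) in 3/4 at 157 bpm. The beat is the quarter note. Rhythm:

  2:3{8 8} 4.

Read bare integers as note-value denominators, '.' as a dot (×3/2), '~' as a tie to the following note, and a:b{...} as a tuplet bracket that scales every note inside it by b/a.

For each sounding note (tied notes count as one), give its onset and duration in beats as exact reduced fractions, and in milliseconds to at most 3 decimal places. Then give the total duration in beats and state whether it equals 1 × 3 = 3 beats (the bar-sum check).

1) 0.0ms=0b +286.624ms=3/4b
2) 286.624ms=3/4b +286.624ms=3/4b
3) 573.248ms=3/2b +573.248ms=3/2b
Σ=3b of 3 (157bpm 3/4) — PASS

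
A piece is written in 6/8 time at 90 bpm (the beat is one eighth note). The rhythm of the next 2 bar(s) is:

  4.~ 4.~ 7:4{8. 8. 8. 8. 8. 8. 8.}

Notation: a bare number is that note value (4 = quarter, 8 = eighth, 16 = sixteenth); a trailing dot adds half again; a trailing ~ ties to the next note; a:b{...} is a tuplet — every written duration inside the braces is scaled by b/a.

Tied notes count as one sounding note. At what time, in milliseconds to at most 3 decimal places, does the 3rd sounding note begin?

note 3 onset = 54/7b = 5142.857ms

1. 0.0ms @ 0 + 4571.429ms (48/7)
2. 4571.429ms @ 48/7 + 571.429ms (6/7)
3. 5142.857ms @ 54/7 + 571.429ms (6/7)
4. 5714.286ms @ 60/7 + 571.429ms (6/7)
5. 6285.714ms @ 66/7 + 571.429ms (6/7)
6. 6857.143ms @ 72/7 + 571.429ms (6/7)
7. 7428.571ms @ 78/7 + 571.429ms (6/7)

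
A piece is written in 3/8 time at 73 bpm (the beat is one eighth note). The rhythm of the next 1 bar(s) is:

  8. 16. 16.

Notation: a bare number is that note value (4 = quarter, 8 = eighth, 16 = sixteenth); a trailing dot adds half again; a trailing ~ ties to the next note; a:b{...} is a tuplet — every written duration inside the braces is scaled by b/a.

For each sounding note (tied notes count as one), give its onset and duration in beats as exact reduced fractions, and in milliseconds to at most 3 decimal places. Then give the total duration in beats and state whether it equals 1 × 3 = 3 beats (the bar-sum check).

1) 0.0ms=0b +1232.877ms=3/2b
2) 1232.877ms=3/2b +616.438ms=3/4b
3) 1849.315ms=9/4b +616.438ms=3/4b
Σ=3b of 3 (73bpm 3/8) — PASS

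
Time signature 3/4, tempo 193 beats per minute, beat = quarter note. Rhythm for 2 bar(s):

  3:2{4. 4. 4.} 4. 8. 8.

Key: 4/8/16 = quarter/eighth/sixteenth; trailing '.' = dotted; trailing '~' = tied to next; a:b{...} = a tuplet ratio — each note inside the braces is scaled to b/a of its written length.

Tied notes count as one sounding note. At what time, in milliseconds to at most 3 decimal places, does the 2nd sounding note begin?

note 2 onset = 1b = 310.881ms

1. 0.0ms @ 0 + 310.881ms (1)
2. 310.881ms @ 1 + 310.881ms (1)
3. 621.762ms @ 2 + 310.881ms (1)
4. 932.642ms @ 3 + 466.321ms (3/2)
5. 1398.964ms @ 9/2 + 233.161ms (3/4)
6. 1632.124ms @ 21/4 + 233.161ms (3/4)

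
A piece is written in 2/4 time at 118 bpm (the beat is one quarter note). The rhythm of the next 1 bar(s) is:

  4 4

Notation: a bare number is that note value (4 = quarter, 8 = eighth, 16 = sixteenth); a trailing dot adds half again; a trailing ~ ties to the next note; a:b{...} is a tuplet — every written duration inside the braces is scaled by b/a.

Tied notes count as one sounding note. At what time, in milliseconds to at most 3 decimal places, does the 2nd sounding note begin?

1. 0.0ms @ 0 + 508.475ms (1)
2. 508.475ms @ 1 + 508.475ms (1)

note 2 onset = 1b = 508.475ms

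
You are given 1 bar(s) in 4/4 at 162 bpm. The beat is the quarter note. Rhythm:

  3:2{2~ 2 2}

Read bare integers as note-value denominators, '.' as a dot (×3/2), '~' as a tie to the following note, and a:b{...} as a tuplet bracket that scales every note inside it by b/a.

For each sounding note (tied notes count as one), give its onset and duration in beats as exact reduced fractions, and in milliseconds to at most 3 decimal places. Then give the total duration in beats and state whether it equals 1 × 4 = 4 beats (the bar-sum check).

1) 0.0ms=0b +987.654ms=8/3b
2) 987.654ms=8/3b +493.827ms=4/3b
Σ=4b of 4 (162bpm 4/4) — PASS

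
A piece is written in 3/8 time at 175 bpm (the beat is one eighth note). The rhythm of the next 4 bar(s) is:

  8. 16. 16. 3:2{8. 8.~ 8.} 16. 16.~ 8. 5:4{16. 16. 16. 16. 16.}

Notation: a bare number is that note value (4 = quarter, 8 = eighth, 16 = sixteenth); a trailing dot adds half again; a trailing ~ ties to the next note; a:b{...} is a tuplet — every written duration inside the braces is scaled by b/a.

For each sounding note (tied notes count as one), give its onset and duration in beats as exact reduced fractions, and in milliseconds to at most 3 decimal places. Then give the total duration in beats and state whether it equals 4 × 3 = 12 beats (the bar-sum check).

1) 0.0ms=0b +514.286ms=3/2b
2) 514.286ms=3/2b +257.143ms=3/4b
3) 771.429ms=9/4b +257.143ms=3/4b
4) 1028.571ms=3b +342.857ms=1b
5) 1371.429ms=4b +685.714ms=2b
6) 2057.143ms=6b +257.143ms=3/4b
7) 2314.286ms=27/4b +771.429ms=9/4b
8) 3085.714ms=9b +205.714ms=3/5b
9) 3291.429ms=48/5b +205.714ms=3/5b
10) 3497.143ms=51/5b +205.714ms=3/5b
11) 3702.857ms=54/5b +205.714ms=3/5b
12) 3908.571ms=57/5b +205.714ms=3/5b
Σ=12b of 12 (175bpm 3/8) — PASS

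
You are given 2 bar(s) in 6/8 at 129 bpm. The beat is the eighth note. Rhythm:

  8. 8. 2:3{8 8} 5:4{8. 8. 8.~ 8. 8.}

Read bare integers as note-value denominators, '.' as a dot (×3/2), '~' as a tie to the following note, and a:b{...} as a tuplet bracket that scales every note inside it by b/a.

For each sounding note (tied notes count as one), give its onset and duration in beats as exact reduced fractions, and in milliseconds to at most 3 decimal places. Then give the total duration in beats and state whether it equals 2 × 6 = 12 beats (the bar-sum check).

1) 0.0ms=0b +697.674ms=3/2b
2) 697.674ms=3/2b +697.674ms=3/2b
3) 1395.349ms=3b +697.674ms=3/2b
4) 2093.023ms=9/2b +697.674ms=3/2b
5) 2790.698ms=6b +558.14ms=6/5b
6) 3348.837ms=36/5b +558.14ms=6/5b
7) 3906.977ms=42/5b +1116.279ms=12/5b
8) 5023.256ms=54/5b +558.14ms=6/5b
Σ=12b of 12 (129bpm 6/8) — PASS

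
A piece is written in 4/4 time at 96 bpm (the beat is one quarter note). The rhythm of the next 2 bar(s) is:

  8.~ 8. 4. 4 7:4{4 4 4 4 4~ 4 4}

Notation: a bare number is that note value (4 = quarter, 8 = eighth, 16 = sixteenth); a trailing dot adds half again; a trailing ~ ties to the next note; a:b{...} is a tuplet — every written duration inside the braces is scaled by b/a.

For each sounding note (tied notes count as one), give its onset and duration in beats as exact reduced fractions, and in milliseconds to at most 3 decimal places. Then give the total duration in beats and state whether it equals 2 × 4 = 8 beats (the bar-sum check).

1) 0.0ms=0b +937.5ms=3/2b
2) 937.5ms=3/2b +937.5ms=3/2b
3) 1875.0ms=3b +625.0ms=1b
4) 2500.0ms=4b +357.143ms=4/7b
5) 2857.143ms=32/7b +357.143ms=4/7b
6) 3214.286ms=36/7b +357.143ms=4/7b
7) 3571.429ms=40/7b +357.143ms=4/7b
8) 3928.571ms=44/7b +714.286ms=8/7b
9) 4642.857ms=52/7b +357.143ms=4/7b
Σ=8b of 8 (96bpm 4/4) — PASS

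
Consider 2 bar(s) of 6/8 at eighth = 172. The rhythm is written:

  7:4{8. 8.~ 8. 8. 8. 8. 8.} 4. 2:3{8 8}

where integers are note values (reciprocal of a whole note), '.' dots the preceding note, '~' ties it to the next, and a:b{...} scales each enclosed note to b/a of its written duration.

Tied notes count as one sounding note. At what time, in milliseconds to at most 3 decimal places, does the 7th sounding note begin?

1. 0.0ms @ 0 + 299.003ms (6/7)
2. 299.003ms @ 6/7 + 598.007ms (12/7)
3. 897.01ms @ 18/7 + 299.003ms (6/7)
4. 1196.013ms @ 24/7 + 299.003ms (6/7)
5. 1495.017ms @ 30/7 + 299.003ms (6/7)
6. 1794.02ms @ 36/7 + 299.003ms (6/7)
7. 2093.023ms @ 6 + 1046.512ms (3)
8. 3139.535ms @ 9 + 523.256ms (3/2)
9. 3662.791ms @ 21/2 + 523.256ms (3/2)

note 7 onset = 6b = 2093.023ms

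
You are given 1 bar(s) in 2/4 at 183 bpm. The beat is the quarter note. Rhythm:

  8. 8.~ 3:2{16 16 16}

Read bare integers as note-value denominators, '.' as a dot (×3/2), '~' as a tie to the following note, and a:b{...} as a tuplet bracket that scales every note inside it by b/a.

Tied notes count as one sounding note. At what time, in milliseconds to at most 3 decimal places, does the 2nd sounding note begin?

note 2 onset = 3/4b = 245.902ms

1. 0.0ms @ 0 + 245.902ms (3/4)
2. 245.902ms @ 3/4 + 300.546ms (11/12)
3. 546.448ms @ 5/3 + 54.645ms (1/6)
4. 601.093ms @ 11/6 + 54.645ms (1/6)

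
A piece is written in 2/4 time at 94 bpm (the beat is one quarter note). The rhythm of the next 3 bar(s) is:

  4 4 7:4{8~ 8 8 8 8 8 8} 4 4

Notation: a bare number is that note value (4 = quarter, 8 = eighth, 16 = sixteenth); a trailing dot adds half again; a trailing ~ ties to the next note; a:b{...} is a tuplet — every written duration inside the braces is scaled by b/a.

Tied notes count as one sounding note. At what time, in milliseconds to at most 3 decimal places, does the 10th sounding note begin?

1. 0.0ms @ 0 + 638.298ms (1)
2. 638.298ms @ 1 + 638.298ms (1)
3. 1276.596ms @ 2 + 364.742ms (4/7)
4. 1641.337ms @ 18/7 + 182.371ms (2/7)
5. 1823.708ms @ 20/7 + 182.371ms (2/7)
6. 2006.079ms @ 22/7 + 182.371ms (2/7)
7. 2188.45ms @ 24/7 + 182.371ms (2/7)
8. 2370.821ms @ 26/7 + 182.371ms (2/7)
9. 2553.191ms @ 4 + 638.298ms (1)
10. 3191.489ms @ 5 + 638.298ms (1)

note 10 onset = 5b = 3191.489ms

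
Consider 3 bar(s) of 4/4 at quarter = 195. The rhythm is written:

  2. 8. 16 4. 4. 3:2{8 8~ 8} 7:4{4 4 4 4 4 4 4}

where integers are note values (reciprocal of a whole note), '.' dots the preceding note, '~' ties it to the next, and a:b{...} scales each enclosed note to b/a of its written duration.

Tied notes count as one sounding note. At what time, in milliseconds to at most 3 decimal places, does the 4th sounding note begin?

note 4 onset = 4b = 1230.769ms

1. 0.0ms @ 0 + 923.077ms (3)
2. 923.077ms @ 3 + 230.769ms (3/4)
3. 1153.846ms @ 15/4 + 76.923ms (1/4)
4. 1230.769ms @ 4 + 461.538ms (3/2)
5. 1692.308ms @ 11/2 + 461.538ms (3/2)
6. 2153.846ms @ 7 + 102.564ms (1/3)
7. 2256.41ms @ 22/3 + 205.128ms (2/3)
8. 2461.538ms @ 8 + 175.824ms (4/7)
9. 2637.363ms @ 60/7 + 175.824ms (4/7)
10. 2813.187ms @ 64/7 + 175.824ms (4/7)
11. 2989.011ms @ 68/7 + 175.824ms (4/7)
12. 3164.835ms @ 72/7 + 175.824ms (4/7)
13. 3340.659ms @ 76/7 + 175.824ms (4/7)
14. 3516.484ms @ 80/7 + 175.824ms (4/7)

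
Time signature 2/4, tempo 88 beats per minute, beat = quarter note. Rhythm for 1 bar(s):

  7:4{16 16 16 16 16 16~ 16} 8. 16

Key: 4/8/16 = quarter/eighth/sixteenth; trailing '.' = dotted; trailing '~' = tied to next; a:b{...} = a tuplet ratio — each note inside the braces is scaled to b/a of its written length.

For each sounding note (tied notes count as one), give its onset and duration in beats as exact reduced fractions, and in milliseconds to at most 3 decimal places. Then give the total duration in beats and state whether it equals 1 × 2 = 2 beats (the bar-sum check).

1) 0.0ms=0b +97.403ms=1/7b
2) 97.403ms=1/7b +97.403ms=1/7b
3) 194.805ms=2/7b +97.403ms=1/7b
4) 292.208ms=3/7b +97.403ms=1/7b
5) 389.61ms=4/7b +97.403ms=1/7b
6) 487.013ms=5/7b +194.805ms=2/7b
7) 681.818ms=1b +511.364ms=3/4b
8) 1193.182ms=7/4b +170.455ms=1/4b
Σ=2b of 2 (88bpm 2/4) — PASS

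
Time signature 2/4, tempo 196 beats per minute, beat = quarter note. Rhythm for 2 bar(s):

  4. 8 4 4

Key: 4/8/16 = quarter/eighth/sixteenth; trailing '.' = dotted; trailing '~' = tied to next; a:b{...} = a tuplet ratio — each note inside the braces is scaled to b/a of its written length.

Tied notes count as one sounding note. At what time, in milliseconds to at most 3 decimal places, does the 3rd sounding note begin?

note 3 onset = 2b = 612.245ms

1. 0.0ms @ 0 + 459.184ms (3/2)
2. 459.184ms @ 3/2 + 153.061ms (1/2)
3. 612.245ms @ 2 + 306.122ms (1)
4. 918.367ms @ 3 + 306.122ms (1)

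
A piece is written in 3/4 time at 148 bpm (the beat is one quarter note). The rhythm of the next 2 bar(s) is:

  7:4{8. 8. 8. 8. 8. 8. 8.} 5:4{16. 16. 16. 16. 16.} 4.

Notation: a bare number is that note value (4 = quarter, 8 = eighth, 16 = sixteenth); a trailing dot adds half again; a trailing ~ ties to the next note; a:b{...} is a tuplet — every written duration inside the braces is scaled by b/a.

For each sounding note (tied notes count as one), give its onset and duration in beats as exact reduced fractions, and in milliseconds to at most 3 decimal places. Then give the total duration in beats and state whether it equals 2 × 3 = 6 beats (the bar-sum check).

1) 0.0ms=0b +173.745ms=3/7b
2) 173.745ms=3/7b +173.745ms=3/7b
3) 347.49ms=6/7b +173.745ms=3/7b
4) 521.236ms=9/7b +173.745ms=3/7b
5) 694.981ms=12/7b +173.745ms=3/7b
6) 868.726ms=15/7b +173.745ms=3/7b
7) 1042.471ms=18/7b +173.745ms=3/7b
8) 1216.216ms=3b +121.622ms=3/10b
9) 1337.838ms=33/10b +121.622ms=3/10b
10) 1459.459ms=18/5b +121.622ms=3/10b
11) 1581.081ms=39/10b +121.622ms=3/10b
12) 1702.703ms=21/5b +121.622ms=3/10b
13) 1824.324ms=9/2b +608.108ms=3/2b
Σ=6b of 6 (148bpm 3/4) — PASS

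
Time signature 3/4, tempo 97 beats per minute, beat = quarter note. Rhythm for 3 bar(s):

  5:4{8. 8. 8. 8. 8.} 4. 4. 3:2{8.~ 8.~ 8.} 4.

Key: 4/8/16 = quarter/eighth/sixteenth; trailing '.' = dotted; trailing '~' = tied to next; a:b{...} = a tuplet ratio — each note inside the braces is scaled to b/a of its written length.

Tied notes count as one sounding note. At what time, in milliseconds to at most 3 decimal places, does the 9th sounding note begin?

note 9 onset = 15/2b = 4639.175ms

1. 0.0ms @ 0 + 371.134ms (3/5)
2. 371.134ms @ 3/5 + 371.134ms (3/5)
3. 742.268ms @ 6/5 + 371.134ms (3/5)
4. 1113.402ms @ 9/5 + 371.134ms (3/5)
5. 1484.536ms @ 12/5 + 371.134ms (3/5)
6. 1855.67ms @ 3 + 927.835ms (3/2)
7. 2783.505ms @ 9/2 + 927.835ms (3/2)
8. 3711.34ms @ 6 + 927.835ms (3/2)
9. 4639.175ms @ 15/2 + 927.835ms (3/2)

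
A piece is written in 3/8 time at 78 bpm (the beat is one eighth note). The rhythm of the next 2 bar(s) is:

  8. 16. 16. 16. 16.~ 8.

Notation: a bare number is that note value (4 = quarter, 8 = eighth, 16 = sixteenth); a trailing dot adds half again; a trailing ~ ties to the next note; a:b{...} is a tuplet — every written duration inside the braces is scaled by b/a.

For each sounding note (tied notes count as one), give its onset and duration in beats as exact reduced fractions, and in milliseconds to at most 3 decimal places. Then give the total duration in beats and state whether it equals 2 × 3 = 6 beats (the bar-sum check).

1) 0.0ms=0b +1153.846ms=3/2b
2) 1153.846ms=3/2b +576.923ms=3/4b
3) 1730.769ms=9/4b +576.923ms=3/4b
4) 2307.692ms=3b +576.923ms=3/4b
5) 2884.615ms=15/4b +1730.769ms=9/4b
Σ=6b of 6 (78bpm 3/8) — PASS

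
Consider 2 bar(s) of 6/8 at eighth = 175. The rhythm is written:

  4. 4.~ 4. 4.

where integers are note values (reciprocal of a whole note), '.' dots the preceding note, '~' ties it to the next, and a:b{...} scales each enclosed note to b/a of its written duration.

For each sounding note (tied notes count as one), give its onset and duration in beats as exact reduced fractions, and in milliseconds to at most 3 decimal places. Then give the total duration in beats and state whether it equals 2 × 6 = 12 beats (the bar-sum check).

1) 0.0ms=0b +1028.571ms=3b
2) 1028.571ms=3b +2057.143ms=6b
3) 3085.714ms=9b +1028.571ms=3b
Σ=12b of 12 (175bpm 6/8) — PASS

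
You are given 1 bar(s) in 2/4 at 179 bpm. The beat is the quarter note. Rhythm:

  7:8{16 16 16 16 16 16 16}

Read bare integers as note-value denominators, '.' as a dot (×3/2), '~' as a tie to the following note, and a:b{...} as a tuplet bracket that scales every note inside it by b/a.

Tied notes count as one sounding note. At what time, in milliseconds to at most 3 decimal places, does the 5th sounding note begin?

1. 0.0ms @ 0 + 95.77ms (2/7)
2. 95.77ms @ 2/7 + 95.77ms (2/7)
3. 191.54ms @ 4/7 + 95.77ms (2/7)
4. 287.31ms @ 6/7 + 95.77ms (2/7)
5. 383.081ms @ 8/7 + 95.77ms (2/7)
6. 478.851ms @ 10/7 + 95.77ms (2/7)
7. 574.621ms @ 12/7 + 95.77ms (2/7)

note 5 onset = 8/7b = 383.081ms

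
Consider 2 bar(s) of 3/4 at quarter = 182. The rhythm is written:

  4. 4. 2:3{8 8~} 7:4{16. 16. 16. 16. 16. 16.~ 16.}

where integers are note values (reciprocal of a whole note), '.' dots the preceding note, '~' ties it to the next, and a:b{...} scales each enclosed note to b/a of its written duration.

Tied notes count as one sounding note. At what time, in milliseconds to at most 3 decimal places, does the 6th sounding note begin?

note 6 onset = 69/14b = 1624.804ms

1. 0.0ms @ 0 + 494.505ms (3/2)
2. 494.505ms @ 3/2 + 494.505ms (3/2)
3. 989.011ms @ 3 + 247.253ms (3/4)
4. 1236.264ms @ 15/4 + 317.896ms (27/28)
5. 1554.16ms @ 33/7 + 70.644ms (3/14)
6. 1624.804ms @ 69/14 + 70.644ms (3/14)
7. 1695.447ms @ 36/7 + 70.644ms (3/14)
8. 1766.091ms @ 75/14 + 70.644ms (3/14)
9. 1836.735ms @ 39/7 + 141.287ms (3/7)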